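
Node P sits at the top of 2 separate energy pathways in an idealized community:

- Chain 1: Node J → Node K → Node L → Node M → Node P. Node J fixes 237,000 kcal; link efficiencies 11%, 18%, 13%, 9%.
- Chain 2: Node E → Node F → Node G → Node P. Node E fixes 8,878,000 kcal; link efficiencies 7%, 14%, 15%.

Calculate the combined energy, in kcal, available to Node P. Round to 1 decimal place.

13105.6 kcal

Chain 1: 237000 × 0.11 × 0.18 × 0.13 × 0.09 = 54.90342 kcal
Chain 2: 8878000 × 0.07 × 0.14 × 0.15 = 13050.66 kcal
Total at Node P: 54.90342 + 13050.66 = 13105.56342 kcal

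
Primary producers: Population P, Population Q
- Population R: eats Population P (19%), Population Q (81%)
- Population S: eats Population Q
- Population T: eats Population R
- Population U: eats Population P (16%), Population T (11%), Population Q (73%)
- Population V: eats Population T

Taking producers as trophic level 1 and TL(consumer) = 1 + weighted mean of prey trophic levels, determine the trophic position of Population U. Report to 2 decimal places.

Population R: 1 + (0.19×1 + 0.81×1) = 2
Population S: 1 + 1 = 2
Population T: 1 + 2 = 3
Population U: 1 + (0.16×1 + 0.11×3 + 0.73×1) = 2.22
Population V: 1 + 3 = 4

2.22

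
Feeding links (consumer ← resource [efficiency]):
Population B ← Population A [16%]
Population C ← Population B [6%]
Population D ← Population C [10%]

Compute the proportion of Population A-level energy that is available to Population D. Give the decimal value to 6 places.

0.000960

Product of link efficiencies: 0.16 × 0.06 × 0.1 = 0.00096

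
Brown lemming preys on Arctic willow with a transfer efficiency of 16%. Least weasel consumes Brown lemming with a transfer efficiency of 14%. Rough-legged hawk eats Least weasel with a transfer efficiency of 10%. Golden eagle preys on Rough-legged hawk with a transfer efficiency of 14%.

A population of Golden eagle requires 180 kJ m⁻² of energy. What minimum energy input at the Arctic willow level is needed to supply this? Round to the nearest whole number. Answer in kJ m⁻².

573980 kJ m⁻²

Cumulative transfer efficiency: 0.16 × 0.14 × 0.1 × 0.14 = 0.0003136
Arctic willow energy = 180 / 0.0003136 = 573980 kJ m⁻²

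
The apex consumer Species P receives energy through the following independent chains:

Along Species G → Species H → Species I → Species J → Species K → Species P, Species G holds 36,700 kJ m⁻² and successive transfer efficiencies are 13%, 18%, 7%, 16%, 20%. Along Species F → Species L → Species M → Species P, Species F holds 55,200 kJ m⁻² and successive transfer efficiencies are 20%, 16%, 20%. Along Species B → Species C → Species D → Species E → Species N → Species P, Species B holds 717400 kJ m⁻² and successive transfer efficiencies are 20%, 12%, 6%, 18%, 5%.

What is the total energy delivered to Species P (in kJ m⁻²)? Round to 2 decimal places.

364.50 kJ m⁻²

Via Species G: 36700 × 0.13 × 0.18 × 0.07 × 0.16 × 0.2 = 1.9236672 kJ m⁻²
Via Species F: 55200 × 0.2 × 0.16 × 0.2 = 353.28 kJ m⁻²
Via Species B: 717400 × 0.2 × 0.12 × 0.06 × 0.18 × 0.05 = 9.297504 kJ m⁻²
Total at Species P: 1.9236672 + 353.28 + 9.297504 = 364.5011712 kJ m⁻²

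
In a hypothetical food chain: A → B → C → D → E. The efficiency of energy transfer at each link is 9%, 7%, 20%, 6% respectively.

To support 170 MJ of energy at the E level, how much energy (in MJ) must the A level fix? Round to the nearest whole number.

Cumulative transfer efficiency: 0.09 × 0.07 × 0.2 × 0.06 = 0.0000756
A energy = 170 / 0.0000756 = 2248677 MJ

2248677 MJ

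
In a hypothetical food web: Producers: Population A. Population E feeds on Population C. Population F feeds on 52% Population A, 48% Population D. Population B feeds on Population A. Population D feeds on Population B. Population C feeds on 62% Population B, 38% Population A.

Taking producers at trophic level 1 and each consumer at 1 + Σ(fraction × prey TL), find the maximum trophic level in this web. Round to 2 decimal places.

3.62

Population B: 1 + 1 = 2
Population C: 1 + (0.62×2 + 0.38×1) = 2.62
Population D: 1 + 2 = 3
Population E: 1 + 2.62 = 3.62
Population F: 1 + (0.52×1 + 0.48×3) = 2.96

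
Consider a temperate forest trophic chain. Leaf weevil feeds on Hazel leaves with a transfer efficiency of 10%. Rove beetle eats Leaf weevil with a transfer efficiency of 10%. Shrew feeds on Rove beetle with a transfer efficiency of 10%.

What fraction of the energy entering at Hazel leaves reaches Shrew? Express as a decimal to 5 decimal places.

0.00100

Product of link efficiencies: 0.1 × 0.1 × 0.1 = 0.001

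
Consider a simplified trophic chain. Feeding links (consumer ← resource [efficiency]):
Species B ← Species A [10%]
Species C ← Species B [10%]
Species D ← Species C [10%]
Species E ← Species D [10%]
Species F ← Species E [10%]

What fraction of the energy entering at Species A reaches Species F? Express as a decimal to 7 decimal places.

0.0000100

Product of link efficiencies: 0.1 × 0.1 × 0.1 × 0.1 × 0.1 = 0.00001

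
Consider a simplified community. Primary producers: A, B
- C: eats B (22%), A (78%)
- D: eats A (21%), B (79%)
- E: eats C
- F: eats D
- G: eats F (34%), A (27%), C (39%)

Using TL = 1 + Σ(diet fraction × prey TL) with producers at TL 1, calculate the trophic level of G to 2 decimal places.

3.07

C: 1 + (0.22×1 + 0.78×1) = 2
D: 1 + (0.21×1 + 0.79×1) = 2
E: 1 + 2 = 3
F: 1 + 2 = 3
G: 1 + (0.34×3 + 0.27×1 + 0.39×2) = 3.07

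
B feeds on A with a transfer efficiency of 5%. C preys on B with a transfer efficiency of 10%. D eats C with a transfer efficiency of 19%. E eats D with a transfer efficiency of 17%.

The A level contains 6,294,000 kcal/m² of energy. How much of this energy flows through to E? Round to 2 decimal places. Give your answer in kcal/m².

1016.48 kcal/m²

B: 6294000 × 0.05 = 314700 kcal/m²
C: 314700 × 0.1 = 31470 kcal/m²
D: 31470 × 0.19 = 5979.3 kcal/m²
E: 5979.3 × 0.17 = 1016.481 kcal/m²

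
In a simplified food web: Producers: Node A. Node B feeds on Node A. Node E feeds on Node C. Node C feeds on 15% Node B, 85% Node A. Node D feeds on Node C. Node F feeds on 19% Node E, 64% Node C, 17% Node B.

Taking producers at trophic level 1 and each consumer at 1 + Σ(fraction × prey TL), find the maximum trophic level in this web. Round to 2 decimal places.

3.31

Node B: 1 + 1 = 2
Node C: 1 + (0.15×2 + 0.85×1) = 2.15
Node D: 1 + 2.15 = 3.15
Node E: 1 + 2.15 = 3.15
Node F: 1 + (0.19×3.15 + 0.64×2.15 + 0.17×2) = 3.3145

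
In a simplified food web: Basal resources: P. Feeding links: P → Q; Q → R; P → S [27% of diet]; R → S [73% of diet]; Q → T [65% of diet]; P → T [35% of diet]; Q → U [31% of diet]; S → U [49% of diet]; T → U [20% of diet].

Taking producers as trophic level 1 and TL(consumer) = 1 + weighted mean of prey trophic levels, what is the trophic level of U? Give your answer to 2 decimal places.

3.85

Q: 1 + 1 = 2
R: 1 + 2 = 3
S: 1 + (0.27×1 + 0.73×3) = 3.46
T: 1 + (0.65×2 + 0.35×1) = 2.65
U: 1 + (0.31×2 + 0.49×3.46 + 0.2×2.65) = 3.8454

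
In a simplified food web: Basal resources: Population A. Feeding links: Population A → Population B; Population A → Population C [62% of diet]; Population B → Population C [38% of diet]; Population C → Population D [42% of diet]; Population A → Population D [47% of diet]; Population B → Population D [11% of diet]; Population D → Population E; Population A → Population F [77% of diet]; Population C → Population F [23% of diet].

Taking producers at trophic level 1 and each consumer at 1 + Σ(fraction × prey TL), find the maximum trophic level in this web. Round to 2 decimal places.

Population B: 1 + 1 = 2
Population C: 1 + (0.62×1 + 0.38×2) = 2.38
Population D: 1 + (0.42×2.38 + 0.47×1 + 0.11×2) = 2.6896
Population E: 1 + 2.6896 = 3.6896
Population F: 1 + (0.77×1 + 0.23×2.38) = 2.3174

3.69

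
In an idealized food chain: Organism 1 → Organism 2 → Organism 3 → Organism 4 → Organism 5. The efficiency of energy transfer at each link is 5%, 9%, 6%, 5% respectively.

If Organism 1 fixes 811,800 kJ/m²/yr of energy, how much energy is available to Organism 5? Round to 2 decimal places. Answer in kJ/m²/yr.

10.96 kJ/m²/yr

Organism 2: 811800 × 0.05 = 40590 kJ/m²/yr
Organism 3: 40590 × 0.09 = 3653.1 kJ/m²/yr
Organism 4: 3653.1 × 0.06 = 219.186 kJ/m²/yr
Organism 5: 219.186 × 0.05 = 10.9593 kJ/m²/yr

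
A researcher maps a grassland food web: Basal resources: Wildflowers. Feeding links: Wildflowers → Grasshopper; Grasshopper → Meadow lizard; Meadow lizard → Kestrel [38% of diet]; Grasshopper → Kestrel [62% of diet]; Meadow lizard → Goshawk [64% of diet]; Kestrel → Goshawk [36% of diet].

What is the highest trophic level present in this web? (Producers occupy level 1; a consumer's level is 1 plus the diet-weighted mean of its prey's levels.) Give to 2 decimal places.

Grasshopper: 1 + 1 = 2
Meadow lizard: 1 + 2 = 3
Kestrel: 1 + (0.38×3 + 0.62×2) = 3.38
Goshawk: 1 + (0.64×3 + 0.36×3.38) = 4.1368

4.14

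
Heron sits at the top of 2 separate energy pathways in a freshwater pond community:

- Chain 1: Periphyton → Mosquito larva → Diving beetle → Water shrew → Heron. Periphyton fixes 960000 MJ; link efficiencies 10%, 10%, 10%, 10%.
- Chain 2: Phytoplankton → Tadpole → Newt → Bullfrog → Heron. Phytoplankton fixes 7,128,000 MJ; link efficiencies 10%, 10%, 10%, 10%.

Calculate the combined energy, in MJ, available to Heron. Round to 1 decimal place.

Chain 1: 960000 × 0.1 × 0.1 × 0.1 × 0.1 = 96 MJ
Chain 2: 7128000 × 0.1 × 0.1 × 0.1 × 0.1 = 712.8 MJ
Total at Heron: 96 + 712.8 = 808.8 MJ

808.8 MJ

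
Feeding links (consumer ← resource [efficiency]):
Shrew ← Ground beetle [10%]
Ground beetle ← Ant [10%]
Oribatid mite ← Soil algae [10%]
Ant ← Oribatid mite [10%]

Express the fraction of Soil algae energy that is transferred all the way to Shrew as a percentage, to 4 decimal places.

0.0100%

Product of link efficiencies: 0.1 × 0.1 × 0.1 × 0.1 = 0.0001
As a percentage: 0.0001 × 100 = 0.0100%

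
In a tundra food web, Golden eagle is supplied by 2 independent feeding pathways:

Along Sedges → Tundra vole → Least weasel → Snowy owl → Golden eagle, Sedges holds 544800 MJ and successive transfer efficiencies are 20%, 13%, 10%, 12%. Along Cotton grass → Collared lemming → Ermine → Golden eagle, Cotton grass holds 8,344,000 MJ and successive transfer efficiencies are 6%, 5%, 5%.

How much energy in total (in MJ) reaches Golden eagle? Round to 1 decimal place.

Via Sedges: 544800 × 0.2 × 0.13 × 0.1 × 0.12 = 169.9776 MJ
Via Cotton grass: 8344000 × 0.06 × 0.05 × 0.05 = 1251.6 MJ
Total at Golden eagle: 169.9776 + 1251.6 = 1421.5776 MJ

1421.6 MJ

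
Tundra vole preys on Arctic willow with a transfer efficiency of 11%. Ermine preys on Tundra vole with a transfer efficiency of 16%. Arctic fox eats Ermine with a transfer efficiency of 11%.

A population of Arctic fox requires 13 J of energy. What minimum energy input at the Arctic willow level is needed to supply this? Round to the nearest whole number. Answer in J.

Cumulative transfer efficiency: 0.11 × 0.16 × 0.11 = 0.001936
Arctic willow energy = 13 / 0.001936 = 6715 J

6715 J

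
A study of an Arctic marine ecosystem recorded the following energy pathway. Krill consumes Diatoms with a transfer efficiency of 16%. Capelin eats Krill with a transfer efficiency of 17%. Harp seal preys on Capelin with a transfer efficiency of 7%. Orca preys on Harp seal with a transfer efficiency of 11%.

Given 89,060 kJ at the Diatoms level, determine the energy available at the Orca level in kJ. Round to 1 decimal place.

Krill: 89060 × 0.16 = 14249.6 kJ
Capelin: 14249.6 × 0.17 = 2422.432 kJ
Harp seal: 2422.432 × 0.07 = 169.57024 kJ
Orca: 169.57024 × 0.11 = 18.6527264 kJ

18.7 kJ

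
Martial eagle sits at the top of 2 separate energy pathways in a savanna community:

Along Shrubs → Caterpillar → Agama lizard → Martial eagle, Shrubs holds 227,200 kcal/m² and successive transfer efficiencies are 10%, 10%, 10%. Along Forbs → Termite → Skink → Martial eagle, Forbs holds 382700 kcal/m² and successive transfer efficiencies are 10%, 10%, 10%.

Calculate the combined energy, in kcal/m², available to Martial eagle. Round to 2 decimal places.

609.90 kcal/m²

Via Shrubs: 227200 × 0.1 × 0.1 × 0.1 = 227.2 kcal/m²
Via Forbs: 382700 × 0.1 × 0.1 × 0.1 = 382.7 kcal/m²
Total at Martial eagle: 227.2 + 382.7 = 609.9 kcal/m²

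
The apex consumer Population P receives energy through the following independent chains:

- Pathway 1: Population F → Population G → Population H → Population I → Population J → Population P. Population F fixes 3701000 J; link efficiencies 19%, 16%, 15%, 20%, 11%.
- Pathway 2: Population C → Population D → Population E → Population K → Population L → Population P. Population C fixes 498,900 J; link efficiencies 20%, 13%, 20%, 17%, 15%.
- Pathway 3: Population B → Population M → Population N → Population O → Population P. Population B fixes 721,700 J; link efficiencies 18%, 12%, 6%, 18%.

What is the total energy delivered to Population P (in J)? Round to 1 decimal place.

605.8 J

Pathway 1: 3701000 × 0.19 × 0.16 × 0.15 × 0.2 × 0.11 = 371.28432 J
Pathway 2: 498900 × 0.2 × 0.13 × 0.2 × 0.17 × 0.15 = 66.15414 J
Pathway 3: 721700 × 0.18 × 0.12 × 0.06 × 0.18 = 168.358176 J
Total at Population P: 371.28432 + 66.15414 + 168.358176 = 605.796636 J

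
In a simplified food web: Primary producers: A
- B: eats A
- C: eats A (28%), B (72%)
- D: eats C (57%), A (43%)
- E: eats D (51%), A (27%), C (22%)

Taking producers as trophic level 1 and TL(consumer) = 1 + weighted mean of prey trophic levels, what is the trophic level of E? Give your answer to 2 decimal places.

B: 1 + 1 = 2
C: 1 + (0.28×1 + 0.72×2) = 2.72
D: 1 + (0.57×2.72 + 0.43×1) = 2.9804
E: 1 + (0.51×2.9804 + 0.27×1 + 0.22×2.72) = 3.388404

3.39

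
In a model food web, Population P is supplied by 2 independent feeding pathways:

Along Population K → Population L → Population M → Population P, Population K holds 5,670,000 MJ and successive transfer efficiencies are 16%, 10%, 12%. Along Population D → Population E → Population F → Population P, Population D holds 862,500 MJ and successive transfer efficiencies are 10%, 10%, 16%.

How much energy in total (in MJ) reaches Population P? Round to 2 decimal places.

12266.40 MJ

Via Population K: 5670000 × 0.16 × 0.1 × 0.12 = 10886.4 MJ
Via Population D: 862500 × 0.1 × 0.1 × 0.16 = 1380 MJ
Total at Population P: 10886.4 + 1380 = 12266.4 MJ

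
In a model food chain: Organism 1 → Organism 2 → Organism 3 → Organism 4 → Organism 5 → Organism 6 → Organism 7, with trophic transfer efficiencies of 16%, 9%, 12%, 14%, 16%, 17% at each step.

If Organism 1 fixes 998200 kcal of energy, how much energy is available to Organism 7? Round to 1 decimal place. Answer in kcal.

6.6 kcal

Organism 2: 998200 × 0.16 = 159712 kcal
Organism 3: 159712 × 0.09 = 14374.08 kcal
Organism 4: 14374.08 × 0.12 = 1724.8896 kcal
Organism 5: 1724.8896 × 0.14 = 241.484544 kcal
Organism 6: 241.484544 × 0.16 = 38.63752704 kcal
Organism 7: 38.63752704 × 0.17 = 6.5683795968 kcal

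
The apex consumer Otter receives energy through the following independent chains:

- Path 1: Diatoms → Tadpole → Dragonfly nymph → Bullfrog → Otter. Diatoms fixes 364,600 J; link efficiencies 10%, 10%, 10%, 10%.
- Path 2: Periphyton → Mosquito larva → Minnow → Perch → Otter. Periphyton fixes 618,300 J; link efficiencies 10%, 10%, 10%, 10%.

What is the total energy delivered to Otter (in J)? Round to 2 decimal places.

98.29 J

Path 1: 364600 × 0.1 × 0.1 × 0.1 × 0.1 = 36.46 J
Path 2: 618300 × 0.1 × 0.1 × 0.1 × 0.1 = 61.83 J
Total at Otter: 36.46 + 61.83 = 98.29 J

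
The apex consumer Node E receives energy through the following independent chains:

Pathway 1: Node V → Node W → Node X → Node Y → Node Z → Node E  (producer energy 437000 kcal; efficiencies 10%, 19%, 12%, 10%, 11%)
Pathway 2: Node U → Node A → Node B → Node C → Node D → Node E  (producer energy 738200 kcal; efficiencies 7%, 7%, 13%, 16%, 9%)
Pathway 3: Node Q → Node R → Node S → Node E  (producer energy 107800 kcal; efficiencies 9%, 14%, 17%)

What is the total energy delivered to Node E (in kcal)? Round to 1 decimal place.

Pathway 1: 437000 × 0.1 × 0.19 × 0.12 × 0.1 × 0.11 = 10.95996 kcal
Pathway 2: 738200 × 0.07 × 0.07 × 0.13 × 0.16 × 0.09 = 6.77136096 kcal
Pathway 3: 107800 × 0.09 × 0.14 × 0.17 = 230.9076 kcal
Total at Node E: 10.95996 + 6.77136096 + 230.9076 = 248.63892096 kcal

248.6 kcal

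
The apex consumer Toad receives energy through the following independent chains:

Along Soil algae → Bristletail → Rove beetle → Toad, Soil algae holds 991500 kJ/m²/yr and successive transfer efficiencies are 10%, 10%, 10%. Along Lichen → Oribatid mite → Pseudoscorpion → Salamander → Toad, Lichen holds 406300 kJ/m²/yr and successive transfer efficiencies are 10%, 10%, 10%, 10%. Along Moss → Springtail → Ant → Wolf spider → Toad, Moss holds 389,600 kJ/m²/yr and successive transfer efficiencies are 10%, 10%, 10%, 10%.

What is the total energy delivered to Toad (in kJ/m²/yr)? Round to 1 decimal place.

Via Soil algae: 991500 × 0.1 × 0.1 × 0.1 = 991.5 kJ/m²/yr
Via Lichen: 406300 × 0.1 × 0.1 × 0.1 × 0.1 = 40.63 kJ/m²/yr
Via Moss: 389600 × 0.1 × 0.1 × 0.1 × 0.1 = 38.96 kJ/m²/yr
Total at Toad: 991.5 + 40.63 + 38.96 = 1071.09 kJ/m²/yr

1071.1 kJ/m²/yr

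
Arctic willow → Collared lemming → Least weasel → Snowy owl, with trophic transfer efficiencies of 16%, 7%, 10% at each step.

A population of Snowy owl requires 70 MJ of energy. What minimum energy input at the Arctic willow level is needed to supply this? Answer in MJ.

62500 MJ

Cumulative transfer efficiency: 0.16 × 0.07 × 0.1 = 0.00112
Arctic willow energy = 70 / 0.00112 = 62500 MJ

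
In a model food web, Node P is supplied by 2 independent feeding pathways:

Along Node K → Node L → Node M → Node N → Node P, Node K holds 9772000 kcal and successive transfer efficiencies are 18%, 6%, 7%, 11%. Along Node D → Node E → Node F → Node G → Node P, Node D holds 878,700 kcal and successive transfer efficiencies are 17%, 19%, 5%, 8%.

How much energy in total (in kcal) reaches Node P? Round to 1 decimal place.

926.2 kcal

Via Node K: 9772000 × 0.18 × 0.06 × 0.07 × 0.11 = 812.63952 kcal
Via Node D: 878700 × 0.17 × 0.19 × 0.05 × 0.08 = 113.52804 kcal
Total at Node P: 812.63952 + 113.52804 = 926.16756 kcal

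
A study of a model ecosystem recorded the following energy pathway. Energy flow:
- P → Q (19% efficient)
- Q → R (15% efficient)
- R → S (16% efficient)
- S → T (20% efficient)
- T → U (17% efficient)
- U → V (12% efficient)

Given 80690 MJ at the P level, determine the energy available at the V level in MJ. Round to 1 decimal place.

1.5 MJ

Q: 80690 × 0.19 = 15331.1 MJ
R: 15331.1 × 0.15 = 2299.665 MJ
S: 2299.665 × 0.16 = 367.9464 MJ
T: 367.9464 × 0.2 = 73.58928 MJ
U: 73.58928 × 0.17 = 12.5101776 MJ
V: 12.5101776 × 0.12 = 1.501221312 MJ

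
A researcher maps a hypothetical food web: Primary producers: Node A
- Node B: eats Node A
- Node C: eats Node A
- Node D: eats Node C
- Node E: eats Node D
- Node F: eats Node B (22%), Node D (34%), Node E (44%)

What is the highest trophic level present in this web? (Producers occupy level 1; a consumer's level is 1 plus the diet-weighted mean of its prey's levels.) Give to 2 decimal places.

4.22

Node B: 1 + 1 = 2
Node C: 1 + 1 = 2
Node D: 1 + 2 = 3
Node E: 1 + 3 = 4
Node F: 1 + (0.22×2 + 0.34×3 + 0.44×4) = 4.22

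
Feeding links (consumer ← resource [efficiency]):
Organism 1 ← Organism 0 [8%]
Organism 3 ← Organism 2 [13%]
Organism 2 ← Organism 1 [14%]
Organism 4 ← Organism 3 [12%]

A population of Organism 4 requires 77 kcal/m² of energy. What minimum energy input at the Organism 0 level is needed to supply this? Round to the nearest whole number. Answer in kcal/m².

440705 kcal/m²

Cumulative transfer efficiency: 0.08 × 0.14 × 0.13 × 0.12 = 0.00017472
Organism 0 energy = 77 / 0.00017472 = 440705 kcal/m²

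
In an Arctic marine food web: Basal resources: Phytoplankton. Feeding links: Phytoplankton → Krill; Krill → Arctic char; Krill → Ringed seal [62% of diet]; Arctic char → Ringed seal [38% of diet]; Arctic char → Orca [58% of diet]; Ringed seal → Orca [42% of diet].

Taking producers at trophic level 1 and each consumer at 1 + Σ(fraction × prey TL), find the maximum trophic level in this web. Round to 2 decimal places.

4.16

Krill: 1 + 1 = 2
Arctic char: 1 + 2 = 3
Ringed seal: 1 + (0.62×2 + 0.38×3) = 3.38
Orca: 1 + (0.58×3 + 0.42×3.38) = 4.1596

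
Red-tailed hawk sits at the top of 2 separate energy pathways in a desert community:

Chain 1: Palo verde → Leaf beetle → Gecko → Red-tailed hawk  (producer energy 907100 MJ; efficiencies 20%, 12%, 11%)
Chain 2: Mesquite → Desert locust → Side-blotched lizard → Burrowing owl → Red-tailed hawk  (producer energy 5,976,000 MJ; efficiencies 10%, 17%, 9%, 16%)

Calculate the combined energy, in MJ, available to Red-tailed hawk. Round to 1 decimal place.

Chain 1: 907100 × 0.2 × 0.12 × 0.11 = 2394.744 MJ
Chain 2: 5976000 × 0.1 × 0.17 × 0.09 × 0.16 = 1462.9248 MJ
Total at Red-tailed hawk: 2394.744 + 1462.9248 = 3857.6688 MJ

3857.7 MJ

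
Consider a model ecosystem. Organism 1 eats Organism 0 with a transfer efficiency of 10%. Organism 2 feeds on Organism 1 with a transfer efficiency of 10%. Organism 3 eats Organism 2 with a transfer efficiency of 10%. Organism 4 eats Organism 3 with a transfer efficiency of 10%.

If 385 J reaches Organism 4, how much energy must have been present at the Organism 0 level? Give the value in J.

3850000 J

Cumulative transfer efficiency: 0.1 × 0.1 × 0.1 × 0.1 = 0.0001
Organism 0 energy = 385 / 0.0001 = 3850000 J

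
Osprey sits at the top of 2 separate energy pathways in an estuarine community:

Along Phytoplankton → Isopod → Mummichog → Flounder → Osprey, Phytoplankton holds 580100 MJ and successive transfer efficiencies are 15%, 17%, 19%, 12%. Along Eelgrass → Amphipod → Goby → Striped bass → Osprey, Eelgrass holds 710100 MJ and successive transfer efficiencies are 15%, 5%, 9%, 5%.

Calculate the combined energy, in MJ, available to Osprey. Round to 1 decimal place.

361.2 MJ

Via Phytoplankton: 580100 × 0.15 × 0.17 × 0.19 × 0.12 = 337.27014 MJ
Via Eelgrass: 710100 × 0.15 × 0.05 × 0.09 × 0.05 = 23.965875 MJ
Total at Osprey: 337.27014 + 23.965875 = 361.236015 MJ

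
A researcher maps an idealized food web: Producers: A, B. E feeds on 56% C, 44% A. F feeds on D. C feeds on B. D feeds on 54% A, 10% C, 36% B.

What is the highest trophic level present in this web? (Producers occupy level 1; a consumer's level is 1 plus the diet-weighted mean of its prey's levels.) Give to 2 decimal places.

C: 1 + 1 = 2
D: 1 + (0.54×1 + 0.1×2 + 0.36×1) = 2.1
E: 1 + (0.56×2 + 0.44×1) = 2.56
F: 1 + 2.1 = 3.1

3.10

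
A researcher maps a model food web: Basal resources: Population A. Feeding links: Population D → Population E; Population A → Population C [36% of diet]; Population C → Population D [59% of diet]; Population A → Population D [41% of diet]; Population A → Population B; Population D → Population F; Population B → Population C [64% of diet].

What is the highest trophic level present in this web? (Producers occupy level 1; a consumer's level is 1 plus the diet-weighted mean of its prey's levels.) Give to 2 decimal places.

3.97

Population B: 1 + 1 = 2
Population C: 1 + (0.36×1 + 0.64×2) = 2.64
Population D: 1 + (0.41×1 + 0.59×2.64) = 2.9676
Population E: 1 + 2.9676 = 3.9676
Population F: 1 + 2.9676 = 3.9676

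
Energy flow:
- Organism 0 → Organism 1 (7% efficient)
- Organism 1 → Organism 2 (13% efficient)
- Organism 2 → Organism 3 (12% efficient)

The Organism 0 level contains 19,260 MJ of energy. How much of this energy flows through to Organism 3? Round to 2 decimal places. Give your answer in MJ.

21.03 MJ

Organism 1: 19260 × 0.07 = 1348.2 MJ
Organism 2: 1348.2 × 0.13 = 175.266 MJ
Organism 3: 175.266 × 0.12 = 21.03192 MJ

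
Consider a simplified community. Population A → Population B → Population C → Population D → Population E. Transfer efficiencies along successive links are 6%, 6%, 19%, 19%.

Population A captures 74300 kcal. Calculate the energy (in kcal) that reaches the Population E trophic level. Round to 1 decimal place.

9.7 kcal

Population B: 74300 × 0.06 = 4458 kcal
Population C: 4458 × 0.06 = 267.48 kcal
Population D: 267.48 × 0.19 = 50.8212 kcal
Population E: 50.8212 × 0.19 = 9.656028 kcal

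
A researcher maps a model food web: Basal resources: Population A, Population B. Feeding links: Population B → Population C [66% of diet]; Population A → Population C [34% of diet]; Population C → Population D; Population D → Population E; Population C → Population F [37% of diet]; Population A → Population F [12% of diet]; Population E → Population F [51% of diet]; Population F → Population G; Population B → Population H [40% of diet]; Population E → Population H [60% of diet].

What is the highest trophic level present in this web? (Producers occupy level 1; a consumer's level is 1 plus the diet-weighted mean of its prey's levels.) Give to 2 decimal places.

4.90

Population C: 1 + (0.66×1 + 0.34×1) = 2
Population D: 1 + 2 = 3
Population E: 1 + 3 = 4
Population F: 1 + (0.37×2 + 0.12×1 + 0.51×4) = 3.9
Population G: 1 + 3.9 = 4.9
Population H: 1 + (0.4×1 + 0.6×4) = 3.8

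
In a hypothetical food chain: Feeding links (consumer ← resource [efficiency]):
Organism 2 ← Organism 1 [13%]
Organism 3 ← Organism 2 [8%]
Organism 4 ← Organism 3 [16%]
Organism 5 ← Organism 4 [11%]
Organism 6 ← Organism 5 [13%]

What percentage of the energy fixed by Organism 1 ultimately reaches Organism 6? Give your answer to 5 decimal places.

Product of link efficiencies: 0.13 × 0.08 × 0.16 × 0.11 × 0.13 = 0.0000237952
As a percentage: 0.0000237952 × 100 = 0.00238%

0.00238%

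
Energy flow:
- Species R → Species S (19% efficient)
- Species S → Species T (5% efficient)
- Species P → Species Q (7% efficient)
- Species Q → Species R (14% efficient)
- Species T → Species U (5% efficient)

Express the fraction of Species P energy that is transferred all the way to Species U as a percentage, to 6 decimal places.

0.000466%

Product of link efficiencies: 0.07 × 0.14 × 0.19 × 0.05 × 0.05 = 0.000004655
As a percentage: 0.000004655 × 100 = 0.000466%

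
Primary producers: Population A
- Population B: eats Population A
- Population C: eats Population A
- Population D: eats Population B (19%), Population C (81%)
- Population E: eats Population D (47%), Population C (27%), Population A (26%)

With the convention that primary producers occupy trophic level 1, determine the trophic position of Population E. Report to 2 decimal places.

3.21

Population B: 1 + 1 = 2
Population C: 1 + 1 = 2
Population D: 1 + (0.19×2 + 0.81×2) = 3
Population E: 1 + (0.47×3 + 0.27×2 + 0.26×1) = 3.21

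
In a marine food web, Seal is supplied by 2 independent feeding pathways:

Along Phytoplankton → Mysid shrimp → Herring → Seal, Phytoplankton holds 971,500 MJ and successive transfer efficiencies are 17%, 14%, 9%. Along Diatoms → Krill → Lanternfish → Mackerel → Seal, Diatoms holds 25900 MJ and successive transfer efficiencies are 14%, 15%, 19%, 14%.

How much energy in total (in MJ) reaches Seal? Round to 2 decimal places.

Via Phytoplankton: 971500 × 0.17 × 0.14 × 0.09 = 2080.953 MJ
Via Diatoms: 25900 × 0.14 × 0.15 × 0.19 × 0.14 = 14.46774 MJ
Total at Seal: 2080.953 + 14.46774 = 2095.42074 MJ

2095.42 MJ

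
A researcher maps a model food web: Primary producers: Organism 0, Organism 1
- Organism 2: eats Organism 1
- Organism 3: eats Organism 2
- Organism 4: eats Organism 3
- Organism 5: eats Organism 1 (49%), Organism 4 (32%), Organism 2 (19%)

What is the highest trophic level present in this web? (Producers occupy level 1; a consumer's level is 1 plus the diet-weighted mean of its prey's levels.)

4

Organism 2: 1 + 1 = 2
Organism 3: 1 + 2 = 3
Organism 4: 1 + 3 = 4
Organism 5: 1 + (0.49×1 + 0.32×4 + 0.19×2) = 3.15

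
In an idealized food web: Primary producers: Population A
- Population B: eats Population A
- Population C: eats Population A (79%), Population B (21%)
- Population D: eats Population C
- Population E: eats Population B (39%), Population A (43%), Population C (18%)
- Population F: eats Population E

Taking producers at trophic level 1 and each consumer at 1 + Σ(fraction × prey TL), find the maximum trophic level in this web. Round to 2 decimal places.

3.61

Population B: 1 + 1 = 2
Population C: 1 + (0.79×1 + 0.21×2) = 2.21
Population D: 1 + 2.21 = 3.21
Population E: 1 + (0.39×2 + 0.43×1 + 0.18×2.21) = 2.6078
Population F: 1 + 2.6078 = 3.6078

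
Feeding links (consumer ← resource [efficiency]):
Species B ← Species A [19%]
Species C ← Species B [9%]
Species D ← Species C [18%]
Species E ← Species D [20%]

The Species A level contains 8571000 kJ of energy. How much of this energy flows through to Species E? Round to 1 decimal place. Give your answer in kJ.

5276.3 kJ

Species B: 8571000 × 0.19 = 1628490 kJ
Species C: 1628490 × 0.09 = 146564.1 kJ
Species D: 146564.1 × 0.18 = 26381.538 kJ
Species E: 26381.538 × 0.2 = 5276.3076 kJ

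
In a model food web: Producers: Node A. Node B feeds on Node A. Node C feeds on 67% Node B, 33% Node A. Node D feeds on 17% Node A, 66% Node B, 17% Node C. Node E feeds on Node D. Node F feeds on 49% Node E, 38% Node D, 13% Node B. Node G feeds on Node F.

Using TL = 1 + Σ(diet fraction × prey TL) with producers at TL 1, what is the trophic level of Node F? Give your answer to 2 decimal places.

Node B: 1 + 1 = 2
Node C: 1 + (0.67×2 + 0.33×1) = 2.67
Node D: 1 + (0.17×1 + 0.66×2 + 0.17×2.67) = 2.9439
Node E: 1 + 2.9439 = 3.9439
Node F: 1 + (0.49×3.9439 + 0.38×2.9439 + 0.13×2) = 4.311193
Node G: 1 + 4.311193 = 5.311193

4.31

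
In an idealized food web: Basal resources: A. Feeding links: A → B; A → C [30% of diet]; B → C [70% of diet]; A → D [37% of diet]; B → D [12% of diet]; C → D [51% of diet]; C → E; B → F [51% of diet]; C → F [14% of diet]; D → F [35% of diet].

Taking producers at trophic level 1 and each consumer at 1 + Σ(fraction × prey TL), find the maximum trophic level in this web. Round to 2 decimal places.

B: 1 + 1 = 2
C: 1 + (0.3×1 + 0.7×2) = 2.7
D: 1 + (0.37×1 + 0.12×2 + 0.51×2.7) = 2.987
E: 1 + 2.7 = 3.7
F: 1 + (0.51×2 + 0.14×2.7 + 0.35×2.987) = 3.44345

3.70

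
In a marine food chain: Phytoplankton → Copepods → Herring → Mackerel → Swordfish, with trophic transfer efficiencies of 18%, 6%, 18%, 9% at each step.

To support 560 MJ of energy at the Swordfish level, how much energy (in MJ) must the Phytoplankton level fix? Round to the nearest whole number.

Cumulative transfer efficiency: 0.18 × 0.06 × 0.18 × 0.09 = 0.00017496
Phytoplankton energy = 560 / 0.00017496 = 3200732 MJ

3200732 MJ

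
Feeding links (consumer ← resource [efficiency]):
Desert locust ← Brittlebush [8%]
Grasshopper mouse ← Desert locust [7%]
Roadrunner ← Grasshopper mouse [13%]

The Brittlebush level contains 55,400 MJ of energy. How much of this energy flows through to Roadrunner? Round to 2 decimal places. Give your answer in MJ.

40.33 MJ

Desert locust: 55400 × 0.08 = 4432 MJ
Grasshopper mouse: 4432 × 0.07 = 310.24 MJ
Roadrunner: 310.24 × 0.13 = 40.3312 MJ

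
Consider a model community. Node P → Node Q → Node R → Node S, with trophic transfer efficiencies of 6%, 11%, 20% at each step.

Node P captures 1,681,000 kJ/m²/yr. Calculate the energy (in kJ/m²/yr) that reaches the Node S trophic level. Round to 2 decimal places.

Node Q: 1681000 × 0.06 = 100860 kJ/m²/yr
Node R: 100860 × 0.11 = 11094.6 kJ/m²/yr
Node S: 11094.6 × 0.2 = 2218.92 kJ/m²/yr

2218.92 kJ/m²/yr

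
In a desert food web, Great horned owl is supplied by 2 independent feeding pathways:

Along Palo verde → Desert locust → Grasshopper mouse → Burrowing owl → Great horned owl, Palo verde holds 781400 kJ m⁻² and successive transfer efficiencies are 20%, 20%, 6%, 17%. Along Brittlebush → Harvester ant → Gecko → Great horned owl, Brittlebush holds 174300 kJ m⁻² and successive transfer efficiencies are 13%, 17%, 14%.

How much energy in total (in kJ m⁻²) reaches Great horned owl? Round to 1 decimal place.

Via Palo verde: 781400 × 0.2 × 0.2 × 0.06 × 0.17 = 318.8112 kJ m⁻²
Via Brittlebush: 174300 × 0.13 × 0.17 × 0.14 = 539.2842 kJ m⁻²
Total at Great horned owl: 318.8112 + 539.2842 = 858.0954 kJ m⁻²

858.1 kJ m⁻²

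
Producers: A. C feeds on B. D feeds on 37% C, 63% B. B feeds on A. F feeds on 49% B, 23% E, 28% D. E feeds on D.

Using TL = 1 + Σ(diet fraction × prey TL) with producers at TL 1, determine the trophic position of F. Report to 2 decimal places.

3.93

B: 1 + 1 = 2
C: 1 + 2 = 3
D: 1 + (0.37×3 + 0.63×2) = 3.37
E: 1 + 3.37 = 4.37
F: 1 + (0.49×2 + 0.23×4.37 + 0.28×3.37) = 3.9287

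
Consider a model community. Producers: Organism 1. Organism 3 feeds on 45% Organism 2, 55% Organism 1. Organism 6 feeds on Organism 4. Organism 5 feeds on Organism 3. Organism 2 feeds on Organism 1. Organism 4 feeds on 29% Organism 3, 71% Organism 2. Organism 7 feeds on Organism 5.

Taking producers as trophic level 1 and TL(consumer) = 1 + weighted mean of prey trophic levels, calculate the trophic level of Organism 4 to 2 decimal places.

Organism 2: 1 + 1 = 2
Organism 3: 1 + (0.45×2 + 0.55×1) = 2.45
Organism 4: 1 + (0.29×2.45 + 0.71×2) = 3.1305
Organism 5: 1 + 2.45 = 3.45
Organism 6: 1 + 3.1305 = 4.1305
Organism 7: 1 + 3.45 = 4.45

3.13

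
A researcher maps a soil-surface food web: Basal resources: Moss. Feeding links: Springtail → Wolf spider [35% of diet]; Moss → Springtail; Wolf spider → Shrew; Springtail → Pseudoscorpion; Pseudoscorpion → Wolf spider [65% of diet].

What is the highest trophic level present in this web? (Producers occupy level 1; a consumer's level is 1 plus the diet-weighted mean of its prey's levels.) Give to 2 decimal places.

Springtail: 1 + 1 = 2
Pseudoscorpion: 1 + 2 = 3
Wolf spider: 1 + (0.65×3 + 0.35×2) = 3.65
Shrew: 1 + 3.65 = 4.65

4.65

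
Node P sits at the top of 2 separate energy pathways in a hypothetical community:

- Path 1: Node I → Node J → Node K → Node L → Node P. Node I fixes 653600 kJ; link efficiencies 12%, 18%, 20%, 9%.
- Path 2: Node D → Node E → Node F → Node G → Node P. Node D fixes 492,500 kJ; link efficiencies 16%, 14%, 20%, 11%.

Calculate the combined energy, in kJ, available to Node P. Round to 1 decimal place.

496.8 kJ

Path 1: 653600 × 0.12 × 0.18 × 0.2 × 0.09 = 254.11968 kJ
Path 2: 492500 × 0.16 × 0.14 × 0.2 × 0.11 = 242.704 kJ
Total at Node P: 254.11968 + 242.704 = 496.82368 kJ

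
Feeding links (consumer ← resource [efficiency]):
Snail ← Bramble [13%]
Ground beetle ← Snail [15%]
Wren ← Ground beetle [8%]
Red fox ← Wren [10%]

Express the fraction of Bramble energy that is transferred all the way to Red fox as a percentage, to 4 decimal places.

Product of link efficiencies: 0.13 × 0.15 × 0.08 × 0.1 = 0.000156
As a percentage: 0.000156 × 100 = 0.0156%

0.0156%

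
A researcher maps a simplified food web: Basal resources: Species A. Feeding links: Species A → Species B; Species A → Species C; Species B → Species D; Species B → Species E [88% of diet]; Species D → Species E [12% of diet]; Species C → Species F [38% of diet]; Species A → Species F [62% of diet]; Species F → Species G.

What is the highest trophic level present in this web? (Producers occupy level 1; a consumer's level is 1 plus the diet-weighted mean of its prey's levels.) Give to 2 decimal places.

Species B: 1 + 1 = 2
Species C: 1 + 1 = 2
Species D: 1 + 2 = 3
Species E: 1 + (0.88×2 + 0.12×3) = 3.12
Species F: 1 + (0.38×2 + 0.62×1) = 2.38
Species G: 1 + 2.38 = 3.38

3.38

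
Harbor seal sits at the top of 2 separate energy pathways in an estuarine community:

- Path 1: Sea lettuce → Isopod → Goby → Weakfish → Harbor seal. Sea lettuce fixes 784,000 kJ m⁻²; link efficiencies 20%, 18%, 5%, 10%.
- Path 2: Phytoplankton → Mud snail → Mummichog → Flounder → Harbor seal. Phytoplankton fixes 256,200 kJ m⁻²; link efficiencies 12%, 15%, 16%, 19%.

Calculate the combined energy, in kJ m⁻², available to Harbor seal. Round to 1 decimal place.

Path 1: 784000 × 0.2 × 0.18 × 0.05 × 0.1 = 141.12 kJ m⁻²
Path 2: 256200 × 0.12 × 0.15 × 0.16 × 0.19 = 140.19264 kJ m⁻²
Total at Harbor seal: 141.12 + 140.19264 = 281.31264 kJ m⁻²

281.3 kJ m⁻²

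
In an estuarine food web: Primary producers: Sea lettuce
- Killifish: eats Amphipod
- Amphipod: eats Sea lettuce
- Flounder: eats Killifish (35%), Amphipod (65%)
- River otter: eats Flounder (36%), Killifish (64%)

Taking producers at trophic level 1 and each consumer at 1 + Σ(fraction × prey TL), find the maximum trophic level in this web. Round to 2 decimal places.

4.13

Amphipod: 1 + 1 = 2
Killifish: 1 + 2 = 3
Flounder: 1 + (0.35×3 + 0.65×2) = 3.35
River otter: 1 + (0.36×3.35 + 0.64×3) = 4.126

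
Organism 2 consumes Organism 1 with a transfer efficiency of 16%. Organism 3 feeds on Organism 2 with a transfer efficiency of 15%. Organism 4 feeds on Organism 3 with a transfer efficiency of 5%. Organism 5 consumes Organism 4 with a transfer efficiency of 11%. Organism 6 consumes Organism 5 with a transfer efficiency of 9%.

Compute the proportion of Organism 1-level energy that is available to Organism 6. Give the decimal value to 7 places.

0.0000119

Product of link efficiencies: 0.16 × 0.15 × 0.05 × 0.11 × 0.09 = 0.00001188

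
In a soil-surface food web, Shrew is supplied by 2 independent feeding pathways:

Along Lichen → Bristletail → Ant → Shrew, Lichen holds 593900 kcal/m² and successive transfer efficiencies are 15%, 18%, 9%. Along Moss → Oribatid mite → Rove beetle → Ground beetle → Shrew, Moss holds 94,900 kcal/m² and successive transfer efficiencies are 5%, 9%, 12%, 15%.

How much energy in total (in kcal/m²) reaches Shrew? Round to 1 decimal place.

1450.9 kcal/m²

Via Lichen: 593900 × 0.15 × 0.18 × 0.09 = 1443.177 kcal/m²
Via Moss: 94900 × 0.05 × 0.09 × 0.12 × 0.15 = 7.6869 kcal/m²
Total at Shrew: 1443.177 + 7.6869 = 1450.8639 kcal/m²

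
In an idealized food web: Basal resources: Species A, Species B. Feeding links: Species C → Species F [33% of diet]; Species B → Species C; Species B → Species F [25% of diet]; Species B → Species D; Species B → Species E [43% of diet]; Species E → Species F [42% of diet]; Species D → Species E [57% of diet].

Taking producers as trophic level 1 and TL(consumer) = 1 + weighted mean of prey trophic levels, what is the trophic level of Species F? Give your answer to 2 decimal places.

2.99

Species C: 1 + 1 = 2
Species D: 1 + 1 = 2
Species E: 1 + (0.57×2 + 0.43×1) = 2.57
Species F: 1 + (0.42×2.57 + 0.33×2 + 0.25×1) = 2.9894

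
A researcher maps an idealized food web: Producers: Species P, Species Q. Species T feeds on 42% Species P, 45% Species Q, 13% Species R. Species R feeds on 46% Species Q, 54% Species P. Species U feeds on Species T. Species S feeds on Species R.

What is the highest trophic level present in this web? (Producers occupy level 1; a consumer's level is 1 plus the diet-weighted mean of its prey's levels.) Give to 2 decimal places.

Species R: 1 + (0.46×1 + 0.54×1) = 2
Species S: 1 + 2 = 3
Species T: 1 + (0.42×1 + 0.45×1 + 0.13×2) = 2.13
Species U: 1 + 2.13 = 3.13

3.13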